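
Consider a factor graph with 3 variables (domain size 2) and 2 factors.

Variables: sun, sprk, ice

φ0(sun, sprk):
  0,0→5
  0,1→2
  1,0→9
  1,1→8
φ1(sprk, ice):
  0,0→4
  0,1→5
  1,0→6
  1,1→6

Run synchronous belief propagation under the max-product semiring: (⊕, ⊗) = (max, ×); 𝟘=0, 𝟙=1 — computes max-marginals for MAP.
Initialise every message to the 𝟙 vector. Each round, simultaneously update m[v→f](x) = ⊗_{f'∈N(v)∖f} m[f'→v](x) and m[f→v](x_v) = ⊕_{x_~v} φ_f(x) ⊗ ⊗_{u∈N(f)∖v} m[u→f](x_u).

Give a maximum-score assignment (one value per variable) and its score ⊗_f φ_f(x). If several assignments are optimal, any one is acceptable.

assignment: (sun=1, sprk=1, ice=0); score = 48

init: all messages = 𝟙 over 2 values
r1 m[φ0→sun] = [5, 9]
r1 m[φ0→sprk] = [9, 8]
r1 m[φ1→sprk] = [5, 6]
r1 m[φ1→ice] = [6, 6]
r1 m[sun→φ0] = [1, 1]
r1 m[sprk→φ0] = [1, 1]
r1 m[sprk→φ1] = [1, 1]
r1 m[ice→φ1] = [1, 1]
r2 m[φ0→sun] = [5, 9]
r2 m[φ0→sprk] = [9, 8]
r2 m[φ1→sprk] = [5, 6]
r2 m[φ1→ice] = [6, 6]
r2 m[sun→φ0] = [1, 1]
r2 m[sprk→φ0] = [5, 6]
r2 m[sprk→φ1] = [9, 8]
r2 m[ice→φ1] = [1, 1]
r3 m[φ0→sun] = [25, 48]
r3 m[φ0→sprk] = [9, 8]
r3 m[φ1→sprk] = [5, 6]
r3 m[φ1→ice] = [48, 48]
r3 m[sun→φ0] = [1, 1]
r3 m[sprk→φ0] = [5, 6]
r3 m[sprk→φ1] = [9, 8]
r3 m[ice→φ1] = [1, 1]
r4 m[φ0→sun] = [25, 48]
r4 m[φ0→sprk] = [9, 8]
r4 m[φ1→sprk] = [5, 6]
r4 m[φ1→ice] = [48, 48]
r4 m[sun→φ0] = [1, 1]
r4 m[sprk→φ0] = [5, 6]
r4 m[sprk→φ1] = [9, 8]
r4 m[ice→φ1] = [1, 1]
fixed point reached at round 4
traceback from sun: (sun=1, sprk=1, ice=0), score=48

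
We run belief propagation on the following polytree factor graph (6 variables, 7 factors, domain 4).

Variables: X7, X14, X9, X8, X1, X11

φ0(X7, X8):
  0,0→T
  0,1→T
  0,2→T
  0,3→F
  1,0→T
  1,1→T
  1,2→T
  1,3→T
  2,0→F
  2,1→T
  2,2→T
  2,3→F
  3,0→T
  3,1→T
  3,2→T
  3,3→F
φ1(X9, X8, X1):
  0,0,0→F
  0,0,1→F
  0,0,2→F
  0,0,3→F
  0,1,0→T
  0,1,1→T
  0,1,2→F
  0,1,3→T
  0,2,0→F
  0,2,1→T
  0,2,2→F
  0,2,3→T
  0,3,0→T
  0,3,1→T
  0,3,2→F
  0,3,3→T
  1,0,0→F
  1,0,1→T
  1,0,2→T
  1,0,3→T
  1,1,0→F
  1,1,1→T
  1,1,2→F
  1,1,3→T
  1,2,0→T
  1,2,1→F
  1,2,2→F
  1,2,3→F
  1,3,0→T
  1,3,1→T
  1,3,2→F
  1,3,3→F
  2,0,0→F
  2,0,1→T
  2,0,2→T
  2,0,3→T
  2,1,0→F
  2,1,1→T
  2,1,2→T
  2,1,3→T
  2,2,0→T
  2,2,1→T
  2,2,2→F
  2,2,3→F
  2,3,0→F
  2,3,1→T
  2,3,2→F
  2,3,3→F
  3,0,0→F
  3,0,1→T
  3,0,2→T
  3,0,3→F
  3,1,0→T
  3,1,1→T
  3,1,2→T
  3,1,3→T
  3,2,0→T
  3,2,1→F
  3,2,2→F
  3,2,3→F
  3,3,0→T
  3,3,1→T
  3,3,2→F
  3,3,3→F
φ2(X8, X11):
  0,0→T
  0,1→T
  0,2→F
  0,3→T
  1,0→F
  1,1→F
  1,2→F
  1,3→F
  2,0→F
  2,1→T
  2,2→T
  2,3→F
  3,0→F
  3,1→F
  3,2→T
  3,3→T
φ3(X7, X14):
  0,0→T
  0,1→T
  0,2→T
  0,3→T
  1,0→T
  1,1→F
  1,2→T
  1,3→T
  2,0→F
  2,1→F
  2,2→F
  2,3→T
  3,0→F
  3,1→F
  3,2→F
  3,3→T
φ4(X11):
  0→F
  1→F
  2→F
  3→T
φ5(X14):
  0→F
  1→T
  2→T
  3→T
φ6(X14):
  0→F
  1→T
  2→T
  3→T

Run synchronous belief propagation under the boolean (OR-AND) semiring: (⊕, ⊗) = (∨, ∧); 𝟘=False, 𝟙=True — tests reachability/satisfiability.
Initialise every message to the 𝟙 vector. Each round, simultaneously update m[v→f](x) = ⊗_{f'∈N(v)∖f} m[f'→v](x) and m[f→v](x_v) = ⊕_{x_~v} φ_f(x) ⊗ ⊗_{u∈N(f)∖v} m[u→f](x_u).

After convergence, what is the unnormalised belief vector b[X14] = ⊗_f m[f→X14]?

b[X14] = [F, T, T, T]

init: all messages = 𝟙 over 4 values
r1 m[φ0→X7] = [T, T, T, T]
r1 m[φ0→X8] = [T, T, T, T]
r1 m[φ1→X9] = [T, T, T, T]
r1 m[φ1→X8] = [T, T, T, T]
r1 m[φ1→X1] = [T, T, T, T]
r1 m[φ2→X8] = [T, F, T, T]
r1 m[φ2→X11] = [T, T, T, T]
r1 m[φ3→X7] = [T, T, T, T]
r1 m[φ3→X14] = [T, T, T, T]
r1 m[φ4→X11] = [F, F, F, T]
r1 m[φ5→X14] = [F, T, T, T]
r1 m[φ6→X14] = [F, T, T, T]
r1 m[X7→φ0] = [T, T, T, T]
r1 m[X7→φ3] = [T, T, T, T]
r1 m[X14→φ3] = [T, T, T, T]
r1 m[X14→φ5] = [T, T, T, T]
r1 m[X14→φ6] = [T, T, T, T]
r1 m[X9→φ1] = [T, T, T, T]
r1 m[X8→φ0] = [T, T, T, T]
r1 m[X8→φ1] = [T, T, T, T]
r1 m[X8→φ2] = [T, T, T, T]
r1 m[X1→φ1] = [T, T, T, T]
r1 m[X11→φ2] = [T, T, T, T]
r1 m[X11→φ4] = [T, T, T, T]
r2 m[φ0→X7] = [T, T, T, T]
r2 m[φ0→X8] = [T, T, T, T]
r2 m[φ1→X9] = [T, T, T, T]
r2 m[φ1→X8] = [T, T, T, T]
r2 m[φ1→X1] = [T, T, T, T]
r2 m[φ2→X8] = [T, F, T, T]
r2 m[φ2→X11] = [T, T, T, T]
r2 m[φ3→X7] = [T, T, T, T]
r2 m[φ3→X14] = [T, T, T, T]
r2 m[φ4→X11] = [F, F, F, T]
r2 m[φ5→X14] = [F, T, T, T]
r2 m[φ6→X14] = [F, T, T, T]
r2 m[X7→φ0] = [T, T, T, T]
r2 m[X7→φ3] = [T, T, T, T]
r2 m[X14→φ3] = [F, T, T, T]
r2 m[X14→φ5] = [F, T, T, T]
r2 m[X14→φ6] = [F, T, T, T]
r2 m[X9→φ1] = [T, T, T, T]
r2 m[X8→φ0] = [T, F, T, T]
r2 m[X8→φ1] = [T, F, T, T]
r2 m[X8→φ2] = [T, T, T, T]
r2 m[X1→φ1] = [T, T, T, T]
r2 m[X11→φ2] = [F, F, F, T]
r2 m[X11→φ4] = [T, T, T, T]
r3 m[φ0→X7] = [T, T, T, T]
r3 m[φ0→X8] = [T, T, T, T]
r3 m[φ1→X9] = [T, T, T, T]
r3 m[φ1→X8] = [T, T, T, T]
r3 m[φ1→X1] = [T, T, T, T]
r3 m[φ2→X8] = [T, F, F, T]
r3 m[φ2→X11] = [T, T, T, T]
r3 m[φ3→X7] = [T, T, T, T]
r3 m[φ3→X14] = [T, T, T, T]
r3 m[φ4→X11] = [F, F, F, T]
r3 m[φ5→X14] = [F, T, T, T]
r3 m[φ6→X14] = [F, T, T, T]
r3 m[X7→φ0] = [T, T, T, T]
r3 m[X7→φ3] = [T, T, T, T]
r3 m[X14→φ3] = [F, T, T, T]
r3 m[X14→φ5] = [F, T, T, T]
r3 m[X14→φ6] = [F, T, T, T]
r3 m[X9→φ1] = [T, T, T, T]
r3 m[X8→φ0] = [T, F, T, T]
r3 m[X8→φ1] = [T, F, T, T]
r3 m[X8→φ2] = [T, T, T, T]
r3 m[X1→φ1] = [T, T, T, T]
r3 m[X11→φ2] = [F, F, F, T]
r3 m[X11→φ4] = [T, T, T, T]
r4 m[φ0→X7] = [T, T, T, T]
r4 m[φ0→X8] = [T, T, T, T]
r4 m[φ1→X9] = [T, T, T, T]
r4 m[φ1→X8] = [T, T, T, T]
r4 m[φ1→X1] = [T, T, T, T]
r4 m[φ2→X8] = [T, F, F, T]
r4 m[φ2→X11] = [T, T, T, T]
r4 m[φ3→X7] = [T, T, T, T]
r4 m[φ3→X14] = [T, T, T, T]
r4 m[φ4→X11] = [F, F, F, T]
r4 m[φ5→X14] = [F, T, T, T]
r4 m[φ6→X14] = [F, T, T, T]
r4 m[X7→φ0] = [T, T, T, T]
r4 m[X7→φ3] = [T, T, T, T]
r4 m[X14→φ3] = [F, T, T, T]
r4 m[X14→φ5] = [F, T, T, T]
r4 m[X14→φ6] = [F, T, T, T]
r4 m[X9→φ1] = [T, T, T, T]
r4 m[X8→φ0] = [T, F, F, T]
r4 m[X8→φ1] = [T, F, F, T]
r4 m[X8→φ2] = [T, T, T, T]
r4 m[X1→φ1] = [T, T, T, T]
r4 m[X11→φ2] = [F, F, F, T]
r4 m[X11→φ4] = [T, T, T, T]
r5 m[φ0→X7] = [T, T, F, T]
r5 m[φ0→X8] = [T, T, T, T]
r5 m[φ1→X9] = [T, T, T, T]
r5 m[φ1→X8] = [T, T, T, T]
r5 m[φ1→X1] = [T, T, T, T]
r5 m[φ2→X8] = [T, F, F, T]
r5 m[φ2→X11] = [T, T, T, T]
r5 m[φ3→X7] = [T, T, T, T]
r5 m[φ3→X14] = [T, T, T, T]
r5 m[φ4→X11] = [F, F, F, T]
r5 m[φ5→X14] = [F, T, T, T]
r5 m[φ6→X14] = [F, T, T, T]
r5 m[X7→φ0] = [T, T, T, T]
r5 m[X7→φ3] = [T, T, T, T]
r5 m[X14→φ3] = [F, T, T, T]
r5 m[X14→φ5] = [F, T, T, T]
r5 m[X14→φ6] = [F, T, T, T]
r5 m[X9→φ1] = [T, T, T, T]
r5 m[X8→φ0] = [T, F, F, T]
r5 m[X8→φ1] = [T, F, F, T]
r5 m[X8→φ2] = [T, T, T, T]
r5 m[X1→φ1] = [T, T, T, T]
r5 m[X11→φ2] = [F, F, F, T]
r5 m[X11→φ4] = [T, T, T, T]
r6 m[φ0→X7] = [T, T, F, T]
r6 m[φ0→X8] = [T, T, T, T]
r6 m[φ1→X9] = [T, T, T, T]
r6 m[φ1→X8] = [T, T, T, T]
r6 m[φ1→X1] = [T, T, T, T]
r6 m[φ2→X8] = [T, F, F, T]
r6 m[φ2→X11] = [T, T, T, T]
r6 m[φ3→X7] = [T, T, T, T]
r6 m[φ3→X14] = [T, T, T, T]
r6 m[φ4→X11] = [F, F, F, T]
r6 m[φ5→X14] = [F, T, T, T]
r6 m[φ6→X14] = [F, T, T, T]
r6 m[X7→φ0] = [T, T, T, T]
r6 m[X7→φ3] = [T, T, F, T]
r6 m[X14→φ3] = [F, T, T, T]
r6 m[X14→φ5] = [F, T, T, T]
r6 m[X14→φ6] = [F, T, T, T]
r6 m[X9→φ1] = [T, T, T, T]
r6 m[X8→φ0] = [T, F, F, T]
r6 m[X8→φ1] = [T, F, F, T]
r6 m[X8→φ2] = [T, T, T, T]
r6 m[X1→φ1] = [T, T, T, T]
r6 m[X11→φ2] = [F, F, F, T]
r6 m[X11→φ4] = [T, T, T, T]
r7 m[φ0→X7] = [T, T, F, T]
r7 m[φ0→X8] = [T, T, T, T]
r7 m[φ1→X9] = [T, T, T, T]
r7 m[φ1→X8] = [T, T, T, T]
r7 m[φ1→X1] = [T, T, T, T]
r7 m[φ2→X8] = [T, F, F, T]
r7 m[φ2→X11] = [T, T, T, T]
r7 m[φ3→X7] = [T, T, T, T]
r7 m[φ3→X14] = [T, T, T, T]
r7 m[φ4→X11] = [F, F, F, T]
r7 m[φ5→X14] = [F, T, T, T]
r7 m[φ6→X14] = [F, T, T, T]
r7 m[X7→φ0] = [T, T, T, T]
r7 m[X7→φ3] = [T, T, F, T]
r7 m[X14→φ3] = [F, T, T, T]
r7 m[X14→φ5] = [F, T, T, T]
r7 m[X14→φ6] = [F, T, T, T]
r7 m[X9→φ1] = [T, T, T, T]
r7 m[X8→φ0] = [T, F, F, T]
r7 m[X8→φ1] = [T, F, F, T]
r7 m[X8→φ2] = [T, T, T, T]
r7 m[X1→φ1] = [T, T, T, T]
r7 m[X11→φ2] = [F, F, F, T]
r7 m[X11→φ4] = [T, T, T, T]
fixed point reached at round 7
b[X14] = ⊗ incoming = [F, T, T, T]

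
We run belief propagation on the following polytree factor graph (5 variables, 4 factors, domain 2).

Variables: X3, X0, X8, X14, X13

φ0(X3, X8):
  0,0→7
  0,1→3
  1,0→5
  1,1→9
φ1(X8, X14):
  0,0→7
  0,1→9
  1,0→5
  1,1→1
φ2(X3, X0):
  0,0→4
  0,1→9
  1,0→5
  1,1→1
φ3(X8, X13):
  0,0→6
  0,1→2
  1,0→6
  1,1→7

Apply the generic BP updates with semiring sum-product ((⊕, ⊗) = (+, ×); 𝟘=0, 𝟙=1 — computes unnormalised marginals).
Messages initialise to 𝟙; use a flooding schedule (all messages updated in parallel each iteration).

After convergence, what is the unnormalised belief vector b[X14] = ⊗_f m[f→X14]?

b[X14] = [12821, 9921]

init: all messages = 𝟙 over 2 values
r1 m[φ0→X3] = [10, 14]
r1 m[φ0→X8] = [12, 12]
r1 m[φ1→X8] = [16, 6]
r1 m[φ1→X14] = [12, 10]
r1 m[φ2→X3] = [13, 6]
r1 m[φ2→X0] = [9, 10]
r1 m[φ3→X8] = [8, 13]
r1 m[φ3→X13] = [12, 9]
r1 m[X3→φ0] = [1, 1]
r1 m[X3→φ2] = [1, 1]
r1 m[X0→φ2] = [1, 1]
r1 m[X8→φ0] = [1, 1]
r1 m[X8→φ1] = [1, 1]
r1 m[X8→φ3] = [1, 1]
r1 m[X14→φ1] = [1, 1]
r1 m[X13→φ3] = [1, 1]
r2 m[φ0→X3] = [10, 14]
r2 m[φ0→X8] = [12, 12]
r2 m[φ1→X8] = [16, 6]
r2 m[φ1→X14] = [12, 10]
r2 m[φ2→X3] = [13, 6]
r2 m[φ2→X0] = [9, 10]
r2 m[φ3→X8] = [8, 13]
r2 m[φ3→X13] = [12, 9]
r2 m[X3→φ0] = [13, 6]
r2 m[X3→φ2] = [10, 14]
r2 m[X0→φ2] = [1, 1]
r2 m[X8→φ0] = [128, 78]
r2 m[X8→φ1] = [96, 156]
r2 m[X8→φ3] = [192, 72]
r2 m[X14→φ1] = [1, 1]
r2 m[X13→φ3] = [1, 1]
r3 m[φ0→X3] = [1130, 1342]
r3 m[φ0→X8] = [121, 93]
r3 m[φ1→X8] = [16, 6]
r3 m[φ1→X14] = [1452, 1020]
r3 m[φ2→X3] = [13, 6]
r3 m[φ2→X0] = [110, 104]
r3 m[φ3→X8] = [8, 13]
r3 m[φ3→X13] = [1584, 888]
r3 m[X3→φ0] = [13, 6]
r3 m[X3→φ2] = [10, 14]
r3 m[X0→φ2] = [1, 1]
r3 m[X8→φ0] = [128, 78]
r3 m[X8→φ1] = [96, 156]
r3 m[X8→φ3] = [192, 72]
r3 m[X14→φ1] = [1, 1]
r3 m[X13→φ3] = [1, 1]
r4 m[φ0→X3] = [1130, 1342]
r4 m[φ0→X8] = [121, 93]
r4 m[φ1→X8] = [16, 6]
r4 m[φ1→X14] = [1452, 1020]
r4 m[φ2→X3] = [13, 6]
r4 m[φ2→X0] = [110, 104]
r4 m[φ3→X8] = [8, 13]
r4 m[φ3→X13] = [1584, 888]
r4 m[X3→φ0] = [13, 6]
r4 m[X3→φ2] = [1130, 1342]
r4 m[X0→φ2] = [1, 1]
r4 m[X8→φ0] = [128, 78]
r4 m[X8→φ1] = [968, 1209]
r4 m[X8→φ3] = [1936, 558]
r4 m[X14→φ1] = [1, 1]
r4 m[X13→φ3] = [1, 1]
r5 m[φ0→X3] = [1130, 1342]
r5 m[φ0→X8] = [121, 93]
r5 m[φ1→X8] = [16, 6]
r5 m[φ1→X14] = [12821, 9921]
r5 m[φ2→X3] = [13, 6]
r5 m[φ2→X0] = [11230, 11512]
r5 m[φ3→X8] = [8, 13]
r5 m[φ3→X13] = [14964, 7778]
r5 m[X3→φ0] = [13, 6]
r5 m[X3→φ2] = [1130, 1342]
r5 m[X0→φ2] = [1, 1]
r5 m[X8→φ0] = [128, 78]
r5 m[X8→φ1] = [968, 1209]
r5 m[X8→φ3] = [1936, 558]
r5 m[X14→φ1] = [1, 1]
r5 m[X13→φ3] = [1, 1]
r6 m[φ0→X3] = [1130, 1342]
r6 m[φ0→X8] = [121, 93]
r6 m[φ1→X8] = [16, 6]
r6 m[φ1→X14] = [12821, 9921]
r6 m[φ2→X3] = [13, 6]
r6 m[φ2→X0] = [11230, 11512]
r6 m[φ3→X8] = [8, 13]
r6 m[φ3→X13] = [14964, 7778]
r6 m[X3→φ0] = [13, 6]
r6 m[X3→φ2] = [1130, 1342]
r6 m[X0→φ2] = [1, 1]
r6 m[X8→φ0] = [128, 78]
r6 m[X8→φ1] = [968, 1209]
r6 m[X8→φ3] = [1936, 558]
r6 m[X14→φ1] = [1, 1]
r6 m[X13→φ3] = [1, 1]
fixed point reached at round 6
b[X14] = ⊗ incoming = [12821, 9921]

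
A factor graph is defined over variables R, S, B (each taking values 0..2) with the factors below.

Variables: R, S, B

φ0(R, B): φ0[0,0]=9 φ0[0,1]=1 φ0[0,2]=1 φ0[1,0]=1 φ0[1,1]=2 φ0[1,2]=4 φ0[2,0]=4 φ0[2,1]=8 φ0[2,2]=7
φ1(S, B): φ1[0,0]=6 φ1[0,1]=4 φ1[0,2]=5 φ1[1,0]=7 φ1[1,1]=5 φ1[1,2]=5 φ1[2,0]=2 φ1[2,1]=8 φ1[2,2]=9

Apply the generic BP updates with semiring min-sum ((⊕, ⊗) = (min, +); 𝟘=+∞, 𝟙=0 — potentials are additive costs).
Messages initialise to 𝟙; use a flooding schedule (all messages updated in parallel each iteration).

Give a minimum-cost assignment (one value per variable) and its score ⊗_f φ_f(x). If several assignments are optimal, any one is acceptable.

assignment: (R=1, S=2, B=0); score = 3

init: all messages = 𝟙 over 3 values
r1 m[φ0→R] = [1, 1, 4]
r1 m[φ0→B] = [1, 1, 1]
r1 m[φ1→S] = [4, 5, 2]
r1 m[φ1→B] = [2, 4, 5]
r1 m[R→φ0] = [0, 0, 0]
r1 m[S→φ1] = [0, 0, 0]
r1 m[B→φ0] = [0, 0, 0]
r1 m[B→φ1] = [0, 0, 0]
r2 m[φ0→R] = [1, 1, 4]
r2 m[φ0→B] = [1, 1, 1]
r2 m[φ1→S] = [4, 5, 2]
r2 m[φ1→B] = [2, 4, 5]
r2 m[R→φ0] = [0, 0, 0]
r2 m[S→φ1] = [0, 0, 0]
r2 m[B→φ0] = [2, 4, 5]
r2 m[B→φ1] = [1, 1, 1]
r3 m[φ0→R] = [5, 3, 6]
r3 m[φ0→B] = [1, 1, 1]
r3 m[φ1→S] = [5, 6, 3]
r3 m[φ1→B] = [2, 4, 5]
r3 m[R→φ0] = [0, 0, 0]
r3 m[S→φ1] = [0, 0, 0]
r3 m[B→φ0] = [2, 4, 5]
r3 m[B→φ1] = [1, 1, 1]
r4 m[φ0→R] = [5, 3, 6]
r4 m[φ0→B] = [1, 1, 1]
r4 m[φ1→S] = [5, 6, 3]
r4 m[φ1→B] = [2, 4, 5]
r4 m[R→φ0] = [0, 0, 0]
r4 m[S→φ1] = [0, 0, 0]
r4 m[B→φ0] = [2, 4, 5]
r4 m[B→φ1] = [1, 1, 1]
fixed point reached at round 4
traceback from R: (R=1, S=2, B=0), score=3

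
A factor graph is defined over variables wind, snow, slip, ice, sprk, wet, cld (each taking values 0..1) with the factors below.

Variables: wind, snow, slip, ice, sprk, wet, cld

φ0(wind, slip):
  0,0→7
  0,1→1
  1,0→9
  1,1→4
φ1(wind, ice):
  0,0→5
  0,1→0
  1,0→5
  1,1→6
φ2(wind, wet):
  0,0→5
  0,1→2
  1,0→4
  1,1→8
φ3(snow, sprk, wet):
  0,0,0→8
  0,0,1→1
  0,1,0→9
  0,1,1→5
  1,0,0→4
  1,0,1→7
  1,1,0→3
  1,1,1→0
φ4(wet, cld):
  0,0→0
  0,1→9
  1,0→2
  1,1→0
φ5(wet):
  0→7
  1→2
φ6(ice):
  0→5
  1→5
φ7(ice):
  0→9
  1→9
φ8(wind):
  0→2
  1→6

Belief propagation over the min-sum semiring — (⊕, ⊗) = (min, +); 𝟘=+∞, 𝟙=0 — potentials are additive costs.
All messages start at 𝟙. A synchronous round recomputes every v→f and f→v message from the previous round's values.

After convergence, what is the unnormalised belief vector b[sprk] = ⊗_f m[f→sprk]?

init: all messages = 𝟙 over 2 values
r1 m[φ0→wind] = [1, 4]
r1 m[φ0→slip] = [7, 1]
r1 m[φ1→wind] = [0, 5]
r1 m[φ1→ice] = [5, 0]
r1 m[φ2→wind] = [2, 4]
r1 m[φ2→wet] = [4, 2]
r1 m[φ3→snow] = [1, 0]
r1 m[φ3→sprk] = [1, 0]
r1 m[φ3→wet] = [3, 0]
r1 m[φ4→wet] = [0, 0]
r1 m[φ4→cld] = [0, 0]
r1 m[φ5→wet] = [7, 2]
r1 m[φ6→ice] = [5, 5]
r1 m[φ7→ice] = [9, 9]
r1 m[φ8→wind] = [2, 6]
r1 m[wind→φ0] = [0, 0]
r1 m[wind→φ1] = [0, 0]
r1 m[wind→φ2] = [0, 0]
r1 m[wind→φ8] = [0, 0]
r1 m[snow→φ3] = [0, 0]
r1 m[slip→φ0] = [0, 0]
r1 m[ice→φ1] = [0, 0]
r1 m[ice→φ6] = [0, 0]
r1 m[ice→φ7] = [0, 0]
r1 m[sprk→φ3] = [0, 0]
r1 m[wet→φ2] = [0, 0]
r1 m[wet→φ3] = [0, 0]
r1 m[wet→φ4] = [0, 0]
r1 m[wet→φ5] = [0, 0]
r1 m[cld→φ4] = [0, 0]
r2 m[φ0→wind] = [1, 4]
r2 m[φ0→slip] = [7, 1]
r2 m[φ1→wind] = [0, 5]
r2 m[φ1→ice] = [5, 0]
r2 m[φ2→wind] = [2, 4]
r2 m[φ2→wet] = [4, 2]
r2 m[φ3→snow] = [1, 0]
r2 m[φ3→sprk] = [1, 0]
r2 m[φ3→wet] = [3, 0]
r2 m[φ4→wet] = [0, 0]
r2 m[φ4→cld] = [0, 0]
r2 m[φ5→wet] = [7, 2]
r2 m[φ6→ice] = [5, 5]
r2 m[φ7→ice] = [9, 9]
r2 m[φ8→wind] = [2, 6]
r2 m[wind→φ0] = [4, 15]
r2 m[wind→φ1] = [5, 14]
r2 m[wind→φ2] = [3, 15]
r2 m[wind→φ8] = [3, 13]
r2 m[snow→φ3] = [0, 0]
r2 m[slip→φ0] = [0, 0]
r2 m[ice→φ1] = [14, 14]
r2 m[ice→φ6] = [14, 9]
r2 m[ice→φ7] = [10, 5]
r2 m[sprk→φ3] = [0, 0]
r2 m[wet→φ2] = [10, 2]
r2 m[wet→φ3] = [11, 4]
r2 m[wet→φ4] = [14, 4]
r2 m[wet→φ5] = [7, 2]
r2 m[cld→φ4] = [0, 0]
r3 m[φ0→wind] = [1, 4]
r3 m[φ0→slip] = [11, 5]
r3 m[φ1→wind] = [14, 19]
r3 m[φ1→ice] = [10, 5]
r3 m[φ2→wind] = [4, 10]
r3 m[φ2→wet] = [8, 5]
r3 m[φ3→snow] = [5, 4]
r3 m[φ3→sprk] = [5, 4]
r3 m[φ3→wet] = [3, 0]
r3 m[φ4→wet] = [0, 0]
r3 m[φ4→cld] = [6, 4]
r3 m[φ5→wet] = [7, 2]
r3 m[φ6→ice] = [5, 5]
r3 m[φ7→ice] = [9, 9]
r3 m[φ8→wind] = [2, 6]
r3 m[wind→φ0] = [4, 15]
r3 m[wind→φ1] = [5, 14]
r3 m[wind→φ2] = [3, 15]
r3 m[wind→φ8] = [3, 13]
r3 m[snow→φ3] = [0, 0]
r3 m[slip→φ0] = [0, 0]
r3 m[ice→φ1] = [14, 14]
r3 m[ice→φ6] = [14, 9]
r3 m[ice→φ7] = [10, 5]
r3 m[sprk→φ3] = [0, 0]
r3 m[wet→φ2] = [10, 2]
r3 m[wet→φ3] = [11, 4]
r3 m[wet→φ4] = [14, 4]
r3 m[wet→φ5] = [7, 2]
r3 m[cld→φ4] = [0, 0]
r4 m[φ0→wind] = [1, 4]
r4 m[φ0→slip] = [11, 5]
r4 m[φ1→wind] = [14, 19]
r4 m[φ1→ice] = [10, 5]
r4 m[φ2→wind] = [4, 10]
r4 m[φ2→wet] = [8, 5]
r4 m[φ3→snow] = [5, 4]
r4 m[φ3→sprk] = [5, 4]
r4 m[φ3→wet] = [3, 0]
r4 m[φ4→wet] = [0, 0]
r4 m[φ4→cld] = [6, 4]
r4 m[φ5→wet] = [7, 2]
r4 m[φ6→ice] = [5, 5]
r4 m[φ7→ice] = [9, 9]
r4 m[φ8→wind] = [2, 6]
r4 m[wind→φ0] = [20, 35]
r4 m[wind→φ1] = [7, 20]
r4 m[wind→φ2] = [17, 29]
r4 m[wind→φ8] = [19, 33]
r4 m[snow→φ3] = [0, 0]
r4 m[slip→φ0] = [0, 0]
r4 m[ice→φ1] = [14, 14]
r4 m[ice→φ6] = [19, 14]
r4 m[ice→φ7] = [15, 10]
r4 m[sprk→φ3] = [0, 0]
r4 m[wet→φ2] = [10, 2]
r4 m[wet→φ3] = [15, 7]
r4 m[wet→φ4] = [18, 7]
r4 m[wet→φ5] = [11, 5]
r4 m[cld→φ4] = [0, 0]
r5 m[φ0→wind] = [1, 4]
r5 m[φ0→slip] = [27, 21]
r5 m[φ1→wind] = [14, 19]
r5 m[φ1→ice] = [12, 7]
r5 m[φ2→wind] = [4, 10]
r5 m[φ2→wet] = [22, 19]
r5 m[φ3→snow] = [8, 7]
r5 m[φ3→sprk] = [8, 7]
r5 m[φ3→wet] = [3, 0]
r5 m[φ4→wet] = [0, 0]
r5 m[φ4→cld] = [9, 7]
r5 m[φ5→wet] = [7, 2]
r5 m[φ6→ice] = [5, 5]
r5 m[φ7→ice] = [9, 9]
r5 m[φ8→wind] = [2, 6]
r5 m[wind→φ0] = [20, 35]
r5 m[wind→φ1] = [7, 20]
r5 m[wind→φ2] = [17, 29]
r5 m[wind→φ8] = [19, 33]
r5 m[snow→φ3] = [0, 0]
r5 m[slip→φ0] = [0, 0]
r5 m[ice→φ1] = [14, 14]
r5 m[ice→φ6] = [19, 14]
r5 m[ice→φ7] = [15, 10]
r5 m[sprk→φ3] = [0, 0]
r5 m[wet→φ2] = [10, 2]
r5 m[wet→φ3] = [15, 7]
r5 m[wet→φ4] = [18, 7]
r5 m[wet→φ5] = [11, 5]
r5 m[cld→φ4] = [0, 0]
r6 m[φ0→wind] = [1, 4]
r6 m[φ0→slip] = [27, 21]
r6 m[φ1→wind] = [14, 19]
r6 m[φ1→ice] = [12, 7]
r6 m[φ2→wind] = [4, 10]
r6 m[φ2→wet] = [22, 19]
r6 m[φ3→snow] = [8, 7]
r6 m[φ3→sprk] = [8, 7]
r6 m[φ3→wet] = [3, 0]
r6 m[φ4→wet] = [0, 0]
r6 m[φ4→cld] = [9, 7]
r6 m[φ5→wet] = [7, 2]
r6 m[φ6→ice] = [5, 5]
r6 m[φ7→ice] = [9, 9]
r6 m[φ8→wind] = [2, 6]
r6 m[wind→φ0] = [20, 35]
r6 m[wind→φ1] = [7, 20]
r6 m[wind→φ2] = [17, 29]
r6 m[wind→φ8] = [19, 33]
r6 m[snow→φ3] = [0, 0]
r6 m[slip→φ0] = [0, 0]
r6 m[ice→φ1] = [14, 14]
r6 m[ice→φ6] = [21, 16]
r6 m[ice→φ7] = [17, 12]
r6 m[sprk→φ3] = [0, 0]
r6 m[wet→φ2] = [10, 2]
r6 m[wet→φ3] = [29, 21]
r6 m[wet→φ4] = [32, 21]
r6 m[wet→φ5] = [25, 19]
r6 m[cld→φ4] = [0, 0]
r7 m[φ0→wind] = [1, 4]
r7 m[φ0→slip] = [27, 21]
r7 m[φ1→wind] = [14, 19]
r7 m[φ1→ice] = [12, 7]
r7 m[φ2→wind] = [4, 10]
r7 m[φ2→wet] = [22, 19]
r7 m[φ3→snow] = [22, 21]
r7 m[φ3→sprk] = [22, 21]
r7 m[φ3→wet] = [3, 0]
r7 m[φ4→wet] = [0, 0]
r7 m[φ4→cld] = [23, 21]
r7 m[φ5→wet] = [7, 2]
r7 m[φ6→ice] = [5, 5]
r7 m[φ7→ice] = [9, 9]
r7 m[φ8→wind] = [2, 6]
r7 m[wind→φ0] = [20, 35]
r7 m[wind→φ1] = [7, 20]
r7 m[wind→φ2] = [17, 29]
r7 m[wind→φ8] = [19, 33]
r7 m[snow→φ3] = [0, 0]
r7 m[slip→φ0] = [0, 0]
r7 m[ice→φ1] = [14, 14]
r7 m[ice→φ6] = [21, 16]
r7 m[ice→φ7] = [17, 12]
r7 m[sprk→φ3] = [0, 0]
r7 m[wet→φ2] = [10, 2]
r7 m[wet→φ3] = [29, 21]
r7 m[wet→φ4] = [32, 21]
r7 m[wet→φ5] = [25, 19]
r7 m[cld→φ4] = [0, 0]
r8 m[φ0→wind] = [1, 4]
r8 m[φ0→slip] = [27, 21]
r8 m[φ1→wind] = [14, 19]
r8 m[φ1→ice] = [12, 7]
r8 m[φ2→wind] = [4, 10]
r8 m[φ2→wet] = [22, 19]
r8 m[φ3→snow] = [22, 21]
r8 m[φ3→sprk] = [22, 21]
r8 m[φ3→wet] = [3, 0]
r8 m[φ4→wet] = [0, 0]
r8 m[φ4→cld] = [23, 21]
r8 m[φ5→wet] = [7, 2]
r8 m[φ6→ice] = [5, 5]
r8 m[φ7→ice] = [9, 9]
r8 m[φ8→wind] = [2, 6]
r8 m[wind→φ0] = [20, 35]
r8 m[wind→φ1] = [7, 20]
r8 m[wind→φ2] = [17, 29]
r8 m[wind→φ8] = [19, 33]
r8 m[snow→φ3] = [0, 0]
r8 m[slip→φ0] = [0, 0]
r8 m[ice→φ1] = [14, 14]
r8 m[ice→φ6] = [21, 16]
r8 m[ice→φ7] = [17, 12]
r8 m[sprk→φ3] = [0, 0]
r8 m[wet→φ2] = [10, 2]
r8 m[wet→φ3] = [29, 21]
r8 m[wet→φ4] = [32, 21]
r8 m[wet→φ5] = [25, 19]
r8 m[cld→φ4] = [0, 0]
fixed point reached at round 8
b[sprk] = ⊗ incoming = [22, 21]

b[sprk] = [22, 21]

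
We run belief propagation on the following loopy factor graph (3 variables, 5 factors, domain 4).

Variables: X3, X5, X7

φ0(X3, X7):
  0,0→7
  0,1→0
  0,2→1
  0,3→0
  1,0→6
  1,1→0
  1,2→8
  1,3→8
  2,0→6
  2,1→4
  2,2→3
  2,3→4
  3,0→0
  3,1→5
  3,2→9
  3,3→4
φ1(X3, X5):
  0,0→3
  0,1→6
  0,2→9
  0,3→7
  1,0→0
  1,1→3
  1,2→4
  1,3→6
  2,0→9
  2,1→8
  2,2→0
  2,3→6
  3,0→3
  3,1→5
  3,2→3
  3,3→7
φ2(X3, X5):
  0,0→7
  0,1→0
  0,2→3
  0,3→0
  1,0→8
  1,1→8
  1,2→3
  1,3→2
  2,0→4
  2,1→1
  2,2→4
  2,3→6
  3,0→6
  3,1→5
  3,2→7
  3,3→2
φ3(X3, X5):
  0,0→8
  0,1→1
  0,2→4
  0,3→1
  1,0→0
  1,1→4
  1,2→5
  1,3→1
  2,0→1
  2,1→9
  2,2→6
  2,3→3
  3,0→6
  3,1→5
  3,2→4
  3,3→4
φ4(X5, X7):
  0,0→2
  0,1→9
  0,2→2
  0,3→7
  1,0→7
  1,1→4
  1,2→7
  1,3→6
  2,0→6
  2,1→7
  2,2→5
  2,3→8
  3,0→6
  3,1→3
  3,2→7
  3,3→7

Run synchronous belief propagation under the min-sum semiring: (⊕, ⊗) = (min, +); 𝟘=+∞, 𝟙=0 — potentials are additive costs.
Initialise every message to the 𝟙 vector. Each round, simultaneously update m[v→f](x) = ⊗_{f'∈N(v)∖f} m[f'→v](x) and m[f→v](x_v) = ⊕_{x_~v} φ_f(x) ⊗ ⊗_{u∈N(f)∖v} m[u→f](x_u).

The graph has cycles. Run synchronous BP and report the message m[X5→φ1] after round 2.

message @ round 2 = [6, 5, 12, 4]

init: all messages = 𝟙 over 4 values
r1 m[φ0→X3] = [0, 0, 3, 0]
r1 m[φ0→X7] = [0, 0, 1, 0]
r1 m[φ1→X3] = [3, 0, 0, 3]
r1 m[φ1→X5] = [0, 3, 0, 6]
r1 m[φ2→X3] = [0, 2, 1, 2]
r1 m[φ2→X5] = [4, 0, 3, 0]
r1 m[φ3→X3] = [1, 0, 1, 4]
r1 m[φ3→X5] = [0, 1, 4, 1]
r1 m[φ4→X5] = [2, 4, 5, 3]
r1 m[φ4→X7] = [2, 3, 2, 6]
r1 m[X3→φ0] = [0, 0, 0, 0]
r1 m[X3→φ1] = [0, 0, 0, 0]
r1 m[X3→φ2] = [0, 0, 0, 0]
r1 m[X3→φ3] = [0, 0, 0, 0]
r1 m[X5→φ1] = [0, 0, 0, 0]
r1 m[X5→φ2] = [0, 0, 0, 0]
r1 m[X5→φ3] = [0, 0, 0, 0]
r1 m[X5→φ4] = [0, 0, 0, 0]
r1 m[X7→φ0] = [0, 0, 0, 0]
r1 m[X7→φ4] = [0, 0, 0, 0]
r2 m[φ0→X3] = [0, 0, 3, 0]
r2 m[φ0→X7] = [0, 0, 1, 0]
r2 m[φ1→X3] = [3, 0, 0, 3]
r2 m[φ1→X5] = [0, 3, 0, 6]
r2 m[φ2→X3] = [0, 2, 1, 2]
r2 m[φ2→X5] = [4, 0, 3, 0]
r2 m[φ3→X3] = [1, 0, 1, 4]
r2 m[φ3→X5] = [0, 1, 4, 1]
r2 m[φ4→X5] = [2, 4, 5, 3]
r2 m[φ4→X7] = [2, 3, 2, 6]
r2 m[X3→φ0] = [4, 2, 2, 9]
r2 m[X3→φ1] = [1, 2, 5, 6]
r2 m[X3→φ2] = [4, 0, 4, 7]
r2 m[X3→φ3] = [3, 2, 4, 5]
r2 m[X5→φ1] = [6, 5, 12, 4]
r2 m[X5→φ2] = [2, 8, 9, 10]
r2 m[X5→φ3] = [6, 7, 8, 9]
r2 m[X5→φ4] = [4, 4, 7, 7]
r2 m[X7→φ0] = [2, 3, 2, 6]
r2 m[X7→φ4] = [0, 0, 1, 0]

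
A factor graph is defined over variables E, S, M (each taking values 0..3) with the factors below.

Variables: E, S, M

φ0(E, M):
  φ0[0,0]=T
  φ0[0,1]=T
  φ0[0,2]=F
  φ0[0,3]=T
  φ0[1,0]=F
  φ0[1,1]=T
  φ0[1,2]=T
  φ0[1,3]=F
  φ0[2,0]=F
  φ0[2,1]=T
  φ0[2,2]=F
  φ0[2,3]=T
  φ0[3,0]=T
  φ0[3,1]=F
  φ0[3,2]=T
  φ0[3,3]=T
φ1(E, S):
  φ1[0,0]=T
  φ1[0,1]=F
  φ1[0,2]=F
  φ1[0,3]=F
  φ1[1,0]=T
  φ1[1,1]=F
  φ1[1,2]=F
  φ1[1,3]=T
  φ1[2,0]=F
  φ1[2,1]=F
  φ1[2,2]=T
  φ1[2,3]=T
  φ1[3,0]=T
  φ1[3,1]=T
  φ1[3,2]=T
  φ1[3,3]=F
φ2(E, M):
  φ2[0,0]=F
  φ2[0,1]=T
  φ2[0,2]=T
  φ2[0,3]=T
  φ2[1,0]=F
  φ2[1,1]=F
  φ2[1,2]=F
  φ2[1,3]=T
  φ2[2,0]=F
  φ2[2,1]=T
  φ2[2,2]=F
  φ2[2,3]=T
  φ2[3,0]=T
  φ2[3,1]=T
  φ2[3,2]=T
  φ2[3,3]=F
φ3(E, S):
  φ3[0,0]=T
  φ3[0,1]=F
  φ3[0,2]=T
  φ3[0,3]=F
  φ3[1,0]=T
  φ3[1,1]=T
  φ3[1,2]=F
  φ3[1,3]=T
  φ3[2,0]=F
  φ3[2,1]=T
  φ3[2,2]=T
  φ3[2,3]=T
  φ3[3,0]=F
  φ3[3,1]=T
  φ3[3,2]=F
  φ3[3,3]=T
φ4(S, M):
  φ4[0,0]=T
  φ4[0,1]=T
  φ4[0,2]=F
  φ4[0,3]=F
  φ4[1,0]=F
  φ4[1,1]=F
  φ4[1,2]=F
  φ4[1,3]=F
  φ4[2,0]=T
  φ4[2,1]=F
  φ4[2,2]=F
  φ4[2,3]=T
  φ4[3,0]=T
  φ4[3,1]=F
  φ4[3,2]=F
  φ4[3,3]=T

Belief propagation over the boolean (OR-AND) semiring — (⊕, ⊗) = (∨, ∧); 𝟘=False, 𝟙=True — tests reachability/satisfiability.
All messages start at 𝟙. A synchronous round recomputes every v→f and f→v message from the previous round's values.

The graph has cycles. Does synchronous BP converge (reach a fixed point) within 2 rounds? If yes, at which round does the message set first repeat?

NOT CONVERGED within 2 rounds

init: all messages = 𝟙 over 4 values
r1 m[φ0→E] = [T, T, T, T]
r1 m[φ0→M] = [T, T, T, T]
r1 m[φ1→E] = [T, T, T, T]
r1 m[φ1→S] = [T, T, T, T]
r1 m[φ2→E] = [T, T, T, T]
r1 m[φ2→M] = [T, T, T, T]
r1 m[φ3→E] = [T, T, T, T]
r1 m[φ3→S] = [T, T, T, T]
r1 m[φ4→S] = [T, F, T, T]
r1 m[φ4→M] = [T, T, F, T]
r1 m[E→φ0] = [T, T, T, T]
r1 m[E→φ1] = [T, T, T, T]
r1 m[E→φ2] = [T, T, T, T]
r1 m[E→φ3] = [T, T, T, T]
r1 m[S→φ1] = [T, T, T, T]
r1 m[S→φ3] = [T, T, T, T]
r1 m[S→φ4] = [T, T, T, T]
r1 m[M→φ0] = [T, T, T, T]
r1 m[M→φ2] = [T, T, T, T]
r1 m[M→φ4] = [T, T, T, T]
r2 m[φ0→E] = [T, T, T, T]
r2 m[φ0→M] = [T, T, T, T]
r2 m[φ1→E] = [T, T, T, T]
r2 m[φ1→S] = [T, T, T, T]
r2 m[φ2→E] = [T, T, T, T]
r2 m[φ2→M] = [T, T, T, T]
r2 m[φ3→E] = [T, T, T, T]
r2 m[φ3→S] = [T, T, T, T]
r2 m[φ4→S] = [T, F, T, T]
r2 m[φ4→M] = [T, T, F, T]
r2 m[E→φ0] = [T, T, T, T]
r2 m[E→φ1] = [T, T, T, T]
r2 m[E→φ2] = [T, T, T, T]
r2 m[E→φ3] = [T, T, T, T]
r2 m[S→φ1] = [T, F, T, T]
r2 m[S→φ3] = [T, F, T, T]
r2 m[S→φ4] = [T, T, T, T]
r2 m[M→φ0] = [T, T, F, T]
r2 m[M→φ2] = [T, T, F, T]
r2 m[M→φ4] = [T, T, T, T]
no fixed point within 2 rounds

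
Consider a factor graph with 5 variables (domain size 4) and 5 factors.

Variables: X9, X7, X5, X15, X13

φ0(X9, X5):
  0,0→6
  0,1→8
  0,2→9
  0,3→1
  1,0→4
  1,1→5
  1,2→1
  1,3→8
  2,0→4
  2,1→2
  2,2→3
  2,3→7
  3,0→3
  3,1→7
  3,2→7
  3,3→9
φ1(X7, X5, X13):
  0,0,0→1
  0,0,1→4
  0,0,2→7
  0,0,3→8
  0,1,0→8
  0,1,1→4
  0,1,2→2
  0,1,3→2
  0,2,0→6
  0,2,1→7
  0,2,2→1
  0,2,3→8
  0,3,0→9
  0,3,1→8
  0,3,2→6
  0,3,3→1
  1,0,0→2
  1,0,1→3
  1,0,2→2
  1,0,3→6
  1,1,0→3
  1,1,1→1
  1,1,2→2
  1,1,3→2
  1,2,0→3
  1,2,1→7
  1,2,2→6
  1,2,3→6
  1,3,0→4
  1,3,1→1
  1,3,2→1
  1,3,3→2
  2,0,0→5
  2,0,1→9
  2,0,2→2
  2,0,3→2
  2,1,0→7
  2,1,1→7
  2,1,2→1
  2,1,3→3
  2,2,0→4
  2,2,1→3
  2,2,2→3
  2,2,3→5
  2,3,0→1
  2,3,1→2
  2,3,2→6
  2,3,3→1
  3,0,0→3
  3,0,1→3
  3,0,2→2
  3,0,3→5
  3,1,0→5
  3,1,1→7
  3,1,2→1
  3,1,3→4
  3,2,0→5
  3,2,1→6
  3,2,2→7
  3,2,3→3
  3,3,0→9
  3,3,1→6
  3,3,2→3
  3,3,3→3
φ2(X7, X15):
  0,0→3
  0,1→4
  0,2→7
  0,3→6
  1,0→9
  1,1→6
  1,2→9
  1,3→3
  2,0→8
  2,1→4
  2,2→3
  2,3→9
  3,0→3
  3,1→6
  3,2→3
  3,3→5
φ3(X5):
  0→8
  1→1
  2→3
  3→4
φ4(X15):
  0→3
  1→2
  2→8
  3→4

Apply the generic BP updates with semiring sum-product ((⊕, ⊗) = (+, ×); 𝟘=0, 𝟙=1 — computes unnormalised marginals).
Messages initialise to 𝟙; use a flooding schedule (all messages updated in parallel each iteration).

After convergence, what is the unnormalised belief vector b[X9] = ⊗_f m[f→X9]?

init: all messages = 𝟙 over 4 values
r1 m[φ0→X9] = [24, 18, 16, 26]
r1 m[φ0→X5] = [17, 22, 20, 25]
r1 m[φ1→X7] = [82, 51, 61, 72]
r1 m[φ1→X5] = [64, 59, 80, 63]
r1 m[φ1→X13] = [75, 78, 52, 61]
r1 m[φ2→X7] = [20, 27, 24, 17]
r1 m[φ2→X15] = [23, 20, 22, 23]
r1 m[φ3→X5] = [8, 1, 3, 4]
r1 m[φ4→X15] = [3, 2, 8, 4]
r1 m[X9→φ0] = [1, 1, 1, 1]
r1 m[X7→φ1] = [1, 1, 1, 1]
r1 m[X7→φ2] = [1, 1, 1, 1]
r1 m[X5→φ0] = [1, 1, 1, 1]
r1 m[X5→φ1] = [1, 1, 1, 1]
r1 m[X5→φ3] = [1, 1, 1, 1]
r1 m[X15→φ2] = [1, 1, 1, 1]
r1 m[X15→φ4] = [1, 1, 1, 1]
r1 m[X13→φ1] = [1, 1, 1, 1]
r2 m[φ0→X9] = [24, 18, 16, 26]
r2 m[φ0→X5] = [17, 22, 20, 25]
r2 m[φ1→X7] = [82, 51, 61, 72]
r2 m[φ1→X5] = [64, 59, 80, 63]
r2 m[φ1→X13] = [75, 78, 52, 61]
r2 m[φ2→X7] = [20, 27, 24, 17]
r2 m[φ2→X15] = [23, 20, 22, 23]
r2 m[φ3→X5] = [8, 1, 3, 4]
r2 m[φ4→X15] = [3, 2, 8, 4]
r2 m[X9→φ0] = [1, 1, 1, 1]
r2 m[X7→φ1] = [20, 27, 24, 17]
r2 m[X7→φ2] = [82, 51, 61, 72]
r2 m[X5→φ0] = [512, 59, 240, 252]
r2 m[X5→φ1] = [136, 22, 60, 100]
r2 m[X5→φ3] = [1088, 1298, 1600, 1575]
r2 m[X15→φ2] = [3, 2, 8, 4]
r2 m[X15→φ4] = [23, 20, 22, 23]
r2 m[X13→φ1] = [1, 1, 1, 1]
r3 m[φ0→X9] = [5956, 4599, 4650, 5897]
r3 m[φ0→X5] = [17, 22, 20, 25]
r3 m[φ1→X7] = [6792, 4064, 4744, 5502]
r3 m[φ1→X5] = [1404, 1257, 1751, 1293]
r3 m[φ1→X13] = [113608, 130756, 97086, 111508]
r3 m[φ2→X7] = [97, 123, 92, 65]
r3 m[φ2→X15] = [1409, 1310, 1432, 1554]
r3 m[φ3→X5] = [8, 1, 3, 4]
r3 m[φ4→X15] = [3, 2, 8, 4]
r3 m[X9→φ0] = [1, 1, 1, 1]
r3 m[X7→φ1] = [20, 27, 24, 17]
r3 m[X7→φ2] = [82, 51, 61, 72]
r3 m[X5→φ0] = [512, 59, 240, 252]
r3 m[X5→φ1] = [136, 22, 60, 100]
r3 m[X5→φ3] = [1088, 1298, 1600, 1575]
r3 m[X15→φ2] = [3, 2, 8, 4]
r3 m[X15→φ4] = [23, 20, 22, 23]
r3 m[X13→φ1] = [1, 1, 1, 1]
r4 m[φ0→X9] = [5956, 4599, 4650, 5897]
r4 m[φ0→X5] = [17, 22, 20, 25]
r4 m[φ1→X7] = [6792, 4064, 4744, 5502]
r4 m[φ1→X5] = [1404, 1257, 1751, 1293]
r4 m[φ1→X13] = [113608, 130756, 97086, 111508]
r4 m[φ2→X7] = [97, 123, 92, 65]
r4 m[φ2→X15] = [1409, 1310, 1432, 1554]
r4 m[φ3→X5] = [8, 1, 3, 4]
r4 m[φ4→X15] = [3, 2, 8, 4]
r4 m[X9→φ0] = [1, 1, 1, 1]
r4 m[X7→φ1] = [97, 123, 92, 65]
r4 m[X7→φ2] = [6792, 4064, 4744, 5502]
r4 m[X5→φ0] = [11232, 1257, 5253, 5172]
r4 m[X5→φ1] = [136, 22, 60, 100]
r4 m[X5→φ3] = [23868, 27654, 35020, 32325]
r4 m[X15→φ2] = [3, 2, 8, 4]
r4 m[X15→φ4] = [1409, 1310, 1432, 1554]
r4 m[X13→φ1] = [1, 1, 1, 1]
r5 m[φ0→X9] = [129897, 97842, 99405, 125814]
r5 m[φ0→X5] = [17, 22, 20, 25]
r5 m[φ1→X7] = [6792, 4064, 4744, 5502]
r5 m[φ1→X5] = [6040, 5297, 7585, 5597]
r5 m[φ1→X13] = [485076, 557160, 420798, 489740]
r5 m[φ2→X7] = [97, 123, 92, 65]
r5 m[φ2→X15] = [111410, 103540, 114858, 123150]
r5 m[φ3→X5] = [8, 1, 3, 4]
r5 m[φ4→X15] = [3, 2, 8, 4]
r5 m[X9→φ0] = [1, 1, 1, 1]
r5 m[X7→φ1] = [97, 123, 92, 65]
r5 m[X7→φ2] = [6792, 4064, 4744, 5502]
r5 m[X5→φ0] = [11232, 1257, 5253, 5172]
r5 m[X5→φ1] = [136, 22, 60, 100]
r5 m[X5→φ3] = [23868, 27654, 35020, 32325]
r5 m[X15→φ2] = [3, 2, 8, 4]
r5 m[X15→φ4] = [1409, 1310, 1432, 1554]
r5 m[X13→φ1] = [1, 1, 1, 1]
r6 m[φ0→X9] = [129897, 97842, 99405, 125814]
r6 m[φ0→X5] = [17, 22, 20, 25]
r6 m[φ1→X7] = [6792, 4064, 4744, 5502]
r6 m[φ1→X5] = [6040, 5297, 7585, 5597]
r6 m[φ1→X13] = [485076, 557160, 420798, 489740]
r6 m[φ2→X7] = [97, 123, 92, 65]
r6 m[φ2→X15] = [111410, 103540, 114858, 123150]
r6 m[φ3→X5] = [8, 1, 3, 4]
r6 m[φ4→X15] = [3, 2, 8, 4]
r6 m[X9→φ0] = [1, 1, 1, 1]
r6 m[X7→φ1] = [97, 123, 92, 65]
r6 m[X7→φ2] = [6792, 4064, 4744, 5502]
r6 m[X5→φ0] = [48320, 5297, 22755, 22388]
r6 m[X5→φ1] = [136, 22, 60, 100]
r6 m[X5→φ3] = [102680, 116534, 151700, 139925]
r6 m[X15→φ2] = [3, 2, 8, 4]
r6 m[X15→φ4] = [111410, 103540, 114858, 123150]
r6 m[X13→φ1] = [1, 1, 1, 1]
r7 m[φ0→X9] = [559479, 421624, 428855, 542816]
r7 m[φ0→X5] = [17, 22, 20, 25]
r7 m[φ1→X7] = [6792, 4064, 4744, 5502]
r7 m[φ1→X5] = [6040, 5297, 7585, 5597]
r7 m[φ1→X13] = [485076, 557160, 420798, 489740]
r7 m[φ2→X7] = [97, 123, 92, 65]
r7 m[φ2→X15] = [111410, 103540, 114858, 123150]
r7 m[φ3→X5] = [8, 1, 3, 4]
r7 m[φ4→X15] = [3, 2, 8, 4]
r7 m[X9→φ0] = [1, 1, 1, 1]
r7 m[X7→φ1] = [97, 123, 92, 65]
r7 m[X7→φ2] = [6792, 4064, 4744, 5502]
r7 m[X5→φ0] = [48320, 5297, 22755, 22388]
r7 m[X5→φ1] = [136, 22, 60, 100]
r7 m[X5→φ3] = [102680, 116534, 151700, 139925]
r7 m[X15→φ2] = [3, 2, 8, 4]
r7 m[X15→φ4] = [111410, 103540, 114858, 123150]
r7 m[X13→φ1] = [1, 1, 1, 1]
r8 m[φ0→X9] = [559479, 421624, 428855, 542816]
r8 m[φ0→X5] = [17, 22, 20, 25]
r8 m[φ1→X7] = [6792, 4064, 4744, 5502]
r8 m[φ1→X5] = [6040, 5297, 7585, 5597]
r8 m[φ1→X13] = [485076, 557160, 420798, 489740]
r8 m[φ2→X7] = [97, 123, 92, 65]
r8 m[φ2→X15] = [111410, 103540, 114858, 123150]
r8 m[φ3→X5] = [8, 1, 3, 4]
r8 m[φ4→X15] = [3, 2, 8, 4]
r8 m[X9→φ0] = [1, 1, 1, 1]
r8 m[X7→φ1] = [97, 123, 92, 65]
r8 m[X7→φ2] = [6792, 4064, 4744, 5502]
r8 m[X5→φ0] = [48320, 5297, 22755, 22388]
r8 m[X5→φ1] = [136, 22, 60, 100]
r8 m[X5→φ3] = [102680, 116534, 151700, 139925]
r8 m[X15→φ2] = [3, 2, 8, 4]
r8 m[X15→φ4] = [111410, 103540, 114858, 123150]
r8 m[X13→φ1] = [1, 1, 1, 1]
fixed point reached at round 8
b[X9] = ⊗ incoming = [559479, 421624, 428855, 542816]

b[X9] = [559479, 421624, 428855, 542816]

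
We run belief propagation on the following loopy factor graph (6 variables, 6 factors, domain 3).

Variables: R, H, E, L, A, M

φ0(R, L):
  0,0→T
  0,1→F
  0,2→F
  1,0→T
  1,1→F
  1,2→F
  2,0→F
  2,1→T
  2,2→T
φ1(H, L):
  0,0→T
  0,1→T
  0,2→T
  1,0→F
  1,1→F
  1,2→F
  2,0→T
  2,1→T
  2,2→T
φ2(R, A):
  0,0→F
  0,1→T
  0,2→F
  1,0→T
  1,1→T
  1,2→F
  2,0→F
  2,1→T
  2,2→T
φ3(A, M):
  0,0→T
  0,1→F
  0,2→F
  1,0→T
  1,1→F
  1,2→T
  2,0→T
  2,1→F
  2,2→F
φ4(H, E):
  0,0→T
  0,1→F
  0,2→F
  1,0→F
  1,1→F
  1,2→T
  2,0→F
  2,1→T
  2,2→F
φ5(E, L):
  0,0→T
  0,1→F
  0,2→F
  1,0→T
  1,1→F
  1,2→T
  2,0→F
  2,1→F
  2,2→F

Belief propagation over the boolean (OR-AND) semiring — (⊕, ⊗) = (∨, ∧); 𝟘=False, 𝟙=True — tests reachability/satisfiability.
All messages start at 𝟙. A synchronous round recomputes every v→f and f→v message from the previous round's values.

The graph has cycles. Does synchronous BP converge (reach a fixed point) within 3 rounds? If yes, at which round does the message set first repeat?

init: all messages = 𝟙 over 3 values
r1 m[φ0→R] = [T, T, T]
r1 m[φ0→L] = [T, T, T]
r1 m[φ1→H] = [T, F, T]
r1 m[φ1→L] = [T, T, T]
r1 m[φ2→R] = [T, T, T]
r1 m[φ2→A] = [T, T, T]
r1 m[φ3→A] = [T, T, T]
r1 m[φ3→M] = [T, F, T]
r1 m[φ4→H] = [T, T, T]
r1 m[φ4→E] = [T, T, T]
r1 m[φ5→E] = [T, T, F]
r1 m[φ5→L] = [T, F, T]
r1 m[R→φ0] = [T, T, T]
r1 m[R→φ2] = [T, T, T]
r1 m[H→φ1] = [T, T, T]
r1 m[H→φ4] = [T, T, T]
r1 m[E→φ4] = [T, T, T]
r1 m[E→φ5] = [T, T, T]
r1 m[L→φ0] = [T, T, T]
r1 m[L→φ1] = [T, T, T]
r1 m[L→φ5] = [T, T, T]
r1 m[A→φ2] = [T, T, T]
r1 m[A→φ3] = [T, T, T]
r1 m[M→φ3] = [T, T, T]
r2 m[φ0→R] = [T, T, T]
r2 m[φ0→L] = [T, T, T]
r2 m[φ1→H] = [T, F, T]
r2 m[φ1→L] = [T, T, T]
r2 m[φ2→R] = [T, T, T]
r2 m[φ2→A] = [T, T, T]
r2 m[φ3→A] = [T, T, T]
r2 m[φ3→M] = [T, F, T]
r2 m[φ4→H] = [T, T, T]
r2 m[φ4→E] = [T, T, T]
r2 m[φ5→E] = [T, T, F]
r2 m[φ5→L] = [T, F, T]
r2 m[R→φ0] = [T, T, T]
r2 m[R→φ2] = [T, T, T]
r2 m[H→φ1] = [T, T, T]
r2 m[H→φ4] = [T, F, T]
r2 m[E→φ4] = [T, T, F]
r2 m[E→φ5] = [T, T, T]
r2 m[L→φ0] = [T, F, T]
r2 m[L→φ1] = [T, F, T]
r2 m[L→φ5] = [T, T, T]
r2 m[A→φ2] = [T, T, T]
r2 m[A→φ3] = [T, T, T]
r2 m[M→φ3] = [T, T, T]
r3 m[φ0→R] = [T, T, T]
r3 m[φ0→L] = [T, T, T]
r3 m[φ1→H] = [T, F, T]
r3 m[φ1→L] = [T, T, T]
r3 m[φ2→R] = [T, T, T]
r3 m[φ2→A] = [T, T, T]
r3 m[φ3→A] = [T, T, T]
r3 m[φ3→M] = [T, F, T]
r3 m[φ4→H] = [T, F, T]
r3 m[φ4→E] = [T, T, F]
r3 m[φ5→E] = [T, T, F]
r3 m[φ5→L] = [T, F, T]
r3 m[R→φ0] = [T, T, T]
r3 m[R→φ2] = [T, T, T]
r3 m[H→φ1] = [T, T, T]
r3 m[H→φ4] = [T, F, T]
r3 m[E→φ4] = [T, T, F]
r3 m[E→φ5] = [T, T, T]
r3 m[L→φ0] = [T, F, T]
r3 m[L→φ1] = [T, F, T]
r3 m[L→φ5] = [T, T, T]
r3 m[A→φ2] = [T, T, T]
r3 m[A→φ3] = [T, T, T]
r3 m[M→φ3] = [T, T, T]
no fixed point within 3 rounds

NOT CONVERGED within 3 rounds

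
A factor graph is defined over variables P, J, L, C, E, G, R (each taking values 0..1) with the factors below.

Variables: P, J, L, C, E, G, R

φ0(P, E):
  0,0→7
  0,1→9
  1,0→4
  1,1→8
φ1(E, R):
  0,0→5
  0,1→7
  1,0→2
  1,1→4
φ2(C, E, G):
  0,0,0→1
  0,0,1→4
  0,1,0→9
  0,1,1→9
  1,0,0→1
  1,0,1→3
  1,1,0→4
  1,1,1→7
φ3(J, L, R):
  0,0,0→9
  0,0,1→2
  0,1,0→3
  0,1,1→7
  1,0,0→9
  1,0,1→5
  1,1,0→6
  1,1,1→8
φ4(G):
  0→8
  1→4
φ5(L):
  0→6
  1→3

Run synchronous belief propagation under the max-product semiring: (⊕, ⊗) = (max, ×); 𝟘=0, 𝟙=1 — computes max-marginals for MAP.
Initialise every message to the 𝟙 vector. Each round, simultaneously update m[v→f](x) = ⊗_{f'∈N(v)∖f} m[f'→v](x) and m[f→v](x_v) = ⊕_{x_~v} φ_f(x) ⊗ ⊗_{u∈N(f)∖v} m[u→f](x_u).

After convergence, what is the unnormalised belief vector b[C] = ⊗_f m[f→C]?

b[C] = [77760, 34560]

init: all messages = 𝟙 over 2 values
r1 m[φ0→P] = [9, 8]
r1 m[φ0→E] = [7, 9]
r1 m[φ1→E] = [7, 4]
r1 m[φ1→R] = [5, 7]
r1 m[φ2→C] = [9, 7]
r1 m[φ2→E] = [4, 9]
r1 m[φ2→G] = [9, 9]
r1 m[φ3→J] = [9, 9]
r1 m[φ3→L] = [9, 8]
r1 m[φ3→R] = [9, 8]
r1 m[φ4→G] = [8, 4]
r1 m[φ5→L] = [6, 3]
r1 m[P→φ0] = [1, 1]
r1 m[J→φ3] = [1, 1]
r1 m[L→φ3] = [1, 1]
r1 m[L→φ5] = [1, 1]
r1 m[C→φ2] = [1, 1]
r1 m[E→φ0] = [1, 1]
r1 m[E→φ1] = [1, 1]
r1 m[E→φ2] = [1, 1]
r1 m[G→φ2] = [1, 1]
r1 m[G→φ4] = [1, 1]
r1 m[R→φ1] = [1, 1]
r1 m[R→φ3] = [1, 1]
r2 m[φ0→P] = [9, 8]
r2 m[φ0→E] = [7, 9]
r2 m[φ1→E] = [7, 4]
r2 m[φ1→R] = [5, 7]
r2 m[φ2→C] = [9, 7]
r2 m[φ2→E] = [4, 9]
r2 m[φ2→G] = [9, 9]
r2 m[φ3→J] = [9, 9]
r2 m[φ3→L] = [9, 8]
r2 m[φ3→R] = [9, 8]
r2 m[φ4→G] = [8, 4]
r2 m[φ5→L] = [6, 3]
r2 m[P→φ0] = [1, 1]
r2 m[J→φ3] = [1, 1]
r2 m[L→φ3] = [6, 3]
r2 m[L→φ5] = [9, 8]
r2 m[C→φ2] = [1, 1]
r2 m[E→φ0] = [28, 36]
r2 m[E→φ1] = [28, 81]
r2 m[E→φ2] = [49, 36]
r2 m[G→φ2] = [8, 4]
r2 m[G→φ4] = [9, 9]
r2 m[R→φ1] = [9, 8]
r2 m[R→φ3] = [5, 7]
r3 m[φ0→P] = [324, 288]
r3 m[φ0→E] = [7, 9]
r3 m[φ1→E] = [56, 32]
r3 m[φ1→R] = [162, 324]
r3 m[φ2→C] = [2592, 1152]
r3 m[φ2→E] = [16, 72]
r3 m[φ2→G] = [324, 324]
r3 m[φ3→J] = [270, 270]
r3 m[φ3→L] = [45, 56]
r3 m[φ3→R] = [54, 30]
r3 m[φ4→G] = [8, 4]
r3 m[φ5→L] = [6, 3]
r3 m[P→φ0] = [1, 1]
r3 m[J→φ3] = [1, 1]
r3 m[L→φ3] = [6, 3]
r3 m[L→φ5] = [9, 8]
r3 m[C→φ2] = [1, 1]
r3 m[E→φ0] = [28, 36]
r3 m[E→φ1] = [28, 81]
r3 m[E→φ2] = [49, 36]
r3 m[G→φ2] = [8, 4]
r3 m[G→φ4] = [9, 9]
r3 m[R→φ1] = [9, 8]
r3 m[R→φ3] = [5, 7]
r4 m[φ0→P] = [324, 288]
r4 m[φ0→E] = [7, 9]
r4 m[φ1→E] = [56, 32]
r4 m[φ1→R] = [162, 324]
r4 m[φ2→C] = [2592, 1152]
r4 m[φ2→E] = [16, 72]
r4 m[φ2→G] = [324, 324]
r4 m[φ3→J] = [270, 270]
r4 m[φ3→L] = [45, 56]
r4 m[φ3→R] = [54, 30]
r4 m[φ4→G] = [8, 4]
r4 m[φ5→L] = [6, 3]
r4 m[P→φ0] = [1, 1]
r4 m[J→φ3] = [1, 1]
r4 m[L→φ3] = [6, 3]
r4 m[L→φ5] = [45, 56]
r4 m[C→φ2] = [1, 1]
r4 m[E→φ0] = [896, 2304]
r4 m[E→φ1] = [112, 648]
r4 m[E→φ2] = [392, 288]
r4 m[G→φ2] = [8, 4]
r4 m[G→φ4] = [324, 324]
r4 m[R→φ1] = [54, 30]
r4 m[R→φ3] = [162, 324]
r5 m[φ0→P] = [20736, 18432]
r5 m[φ0→E] = [7, 9]
r5 m[φ1→E] = [270, 120]
r5 m[φ1→R] = [1296, 2592]
r5 m[φ2→C] = [20736, 9216]
r5 m[φ2→E] = [16, 72]
r5 m[φ2→G] = [2592, 2592]
r5 m[φ3→J] = [8748, 9720]
r5 m[φ3→L] = [1620, 2592]
r5 m[φ3→R] = [54, 30]
r5 m[φ4→G] = [8, 4]
r5 m[φ5→L] = [6, 3]
r5 m[P→φ0] = [1, 1]
r5 m[J→φ3] = [1, 1]
r5 m[L→φ3] = [6, 3]
r5 m[L→φ5] = [45, 56]
r5 m[C→φ2] = [1, 1]
r5 m[E→φ0] = [896, 2304]
r5 m[E→φ1] = [112, 648]
r5 m[E→φ2] = [392, 288]
r5 m[G→φ2] = [8, 4]
r5 m[G→φ4] = [324, 324]
r5 m[R→φ1] = [54, 30]
r5 m[R→φ3] = [162, 324]
r6 m[φ0→P] = [20736, 18432]
r6 m[φ0→E] = [7, 9]
r6 m[φ1→E] = [270, 120]
r6 m[φ1→R] = [1296, 2592]
r6 m[φ2→C] = [20736, 9216]
r6 m[φ2→E] = [16, 72]
r6 m[φ2→G] = [2592, 2592]
r6 m[φ3→J] = [8748, 9720]
r6 m[φ3→L] = [1620, 2592]
r6 m[φ3→R] = [54, 30]
r6 m[φ4→G] = [8, 4]
r6 m[φ5→L] = [6, 3]
r6 m[P→φ0] = [1, 1]
r6 m[J→φ3] = [1, 1]
r6 m[L→φ3] = [6, 3]
r6 m[L→φ5] = [1620, 2592]
r6 m[C→φ2] = [1, 1]
r6 m[E→φ0] = [4320, 8640]
r6 m[E→φ1] = [112, 648]
r6 m[E→φ2] = [1890, 1080]
r6 m[G→φ2] = [8, 4]
r6 m[G→φ4] = [2592, 2592]
r6 m[R→φ1] = [54, 30]
r6 m[R→φ3] = [1296, 2592]
r7 m[φ0→P] = [77760, 69120]
r7 m[φ0→E] = [7, 9]
r7 m[φ1→E] = [270, 120]
r7 m[φ1→R] = [1296, 2592]
r7 m[φ2→C] = [77760, 34560]
r7 m[φ2→E] = [16, 72]
r7 m[φ2→G] = [9720, 9720]
r7 m[φ3→J] = [69984, 77760]
r7 m[φ3→L] = [12960, 20736]
r7 m[φ3→R] = [54, 30]
r7 m[φ4→G] = [8, 4]
r7 m[φ5→L] = [6, 3]
r7 m[P→φ0] = [1, 1]
r7 m[J→φ3] = [1, 1]
r7 m[L→φ3] = [6, 3]
r7 m[L→φ5] = [1620, 2592]
r7 m[C→φ2] = [1, 1]
r7 m[E→φ0] = [4320, 8640]
r7 m[E→φ1] = [112, 648]
r7 m[E→φ2] = [1890, 1080]
r7 m[G→φ2] = [8, 4]
r7 m[G→φ4] = [2592, 2592]
r7 m[R→φ1] = [54, 30]
r7 m[R→φ3] = [1296, 2592]
r8 m[φ0→P] = [77760, 69120]
r8 m[φ0→E] = [7, 9]
r8 m[φ1→E] = [270, 120]
r8 m[φ1→R] = [1296, 2592]
r8 m[φ2→C] = [77760, 34560]
r8 m[φ2→E] = [16, 72]
r8 m[φ2→G] = [9720, 9720]
r8 m[φ3→J] = [69984, 77760]
r8 m[φ3→L] = [12960, 20736]
r8 m[φ3→R] = [54, 30]
r8 m[φ4→G] = [8, 4]
r8 m[φ5→L] = [6, 3]
r8 m[P→φ0] = [1, 1]
r8 m[J→φ3] = [1, 1]
r8 m[L→φ3] = [6, 3]
r8 m[L→φ5] = [12960, 20736]
r8 m[C→φ2] = [1, 1]
r8 m[E→φ0] = [4320, 8640]
r8 m[E→φ1] = [112, 648]
r8 m[E→φ2] = [1890, 1080]
r8 m[G→φ2] = [8, 4]
r8 m[G→φ4] = [9720, 9720]
r8 m[R→φ1] = [54, 30]
r8 m[R→φ3] = [1296, 2592]
r9 m[φ0→P] = [77760, 69120]
r9 m[φ0→E] = [7, 9]
r9 m[φ1→E] = [270, 120]
r9 m[φ1→R] = [1296, 2592]
r9 m[φ2→C] = [77760, 34560]
r9 m[φ2→E] = [16, 72]
r9 m[φ2→G] = [9720, 9720]
r9 m[φ3→J] = [69984, 77760]
r9 m[φ3→L] = [12960, 20736]
r9 m[φ3→R] = [54, 30]
r9 m[φ4→G] = [8, 4]
r9 m[φ5→L] = [6, 3]
r9 m[P→φ0] = [1, 1]
r9 m[J→φ3] = [1, 1]
r9 m[L→φ3] = [6, 3]
r9 m[L→φ5] = [12960, 20736]
r9 m[C→φ2] = [1, 1]
r9 m[E→φ0] = [4320, 8640]
r9 m[E→φ1] = [112, 648]
r9 m[E→φ2] = [1890, 1080]
r9 m[G→φ2] = [8, 4]
r9 m[G→φ4] = [9720, 9720]
r9 m[R→φ1] = [54, 30]
r9 m[R→φ3] = [1296, 2592]
fixed point reached at round 9
b[C] = ⊗ incoming = [77760, 34560]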